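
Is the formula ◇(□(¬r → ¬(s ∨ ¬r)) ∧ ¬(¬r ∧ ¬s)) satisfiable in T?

1. ◇(□(¬r → ¬(s ∨ ¬r)) ∧ ¬(¬r ∧ ¬s)), w0
2. □(¬r → ¬(s ∨ ¬r)) ∧ ¬(¬r ∧ ¬s), w1   [◇-rule on 1: fresh world w1, w0Rw1]
3. □(¬r → ¬(s ∨ ¬r)), w1   [∧-rule on 2]
4. ¬(¬r ∧ ¬s), w1   [∧-rule on 2]
5. ¬r → ¬(s ∨ ¬r), w1   [□-rule on 3 via w1Rw1]
6. s, w1   [¬∧-rule on 4 (branches; this branch)]
7. r, w1   [→-rule on 5 (branches; this branch)]
Accessibility: w0Rw0, w0Rw1, w1Rw1

Satisfiable (open branch found)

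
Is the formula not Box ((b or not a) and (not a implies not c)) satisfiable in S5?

Satisfiable (open branch found)

1. not Box ((b or not a) and (not a implies not c)), 0
2. not ((b or not a) and (not a implies not c)), 1   [neg-Box-rule on 1: fresh world 1, 0R1]
3. not (not a implies not c), 1   [neg-and-rule on 2 (branches; this branch)]
4. not a, 1   [neg-implies-rule on 3]
5. c, 1   [neg-implies-rule on 3]
Accessibility: 0R0, 0R1, 1R0, 1R1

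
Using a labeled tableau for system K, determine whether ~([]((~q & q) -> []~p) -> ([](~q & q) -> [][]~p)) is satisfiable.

1. ~([]((~q & q) -> []~p) -> ([](~q & q) -> [][]~p)), u
2. []((~q & q) -> []~p), u   [~->-rule on 1]
3. ~([](~q & q) -> [][]~p), u   [~->-rule on 1]
4. [](~q & q), u   [~->-rule on 3]
5. ~[][]~p, u   [~->-rule on 3]
6. ~[]~p, v   [~[]-rule on 5: fresh world v, uRv]
7. (~q & q) -> []~p, v   [[]-rule on 2 via uRv]
8. ~q & q, v   [[]-rule on 4 via uRv]
9. ~q, v   [&-rule on 8]
10. q, v   [&-rule on 8]
Accessibility: uRv
Branch closes: q and ~q both at v.
(One branch shown.) All branches close.

Unsatisfiable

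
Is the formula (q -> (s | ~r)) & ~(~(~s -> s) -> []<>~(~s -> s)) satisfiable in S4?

Yes, satisfiable

1. (q -> (s | ~r)) & ~(~(~s -> s) -> []<>~(~s -> s)), u
2. q -> (s | ~r), u   [&-rule on 1]
3. ~(~(~s -> s) -> []<>~(~s -> s)), u   [&-rule on 1]
4. ~(~s -> s), u   [~->-rule on 3]
5. ~[]<>~(~s -> s), u   [~->-rule on 3]
6. ~s, u   [~->-rule on 4]
7. s | ~r, u   [->-rule on 2 (branches; this branch)]
8. ~r, u   [|-rule on 7 (branches; this branch)]
9. ~<>~(~s -> s), v   [~[]-rule on 5: fresh world v, uRv]
10. ~s -> s, v   [~<>-rule on 9 via vRv]
11. s, v   [->-rule on 10 (branches; this branch)]
Accessibility: uRu, uRv, vRv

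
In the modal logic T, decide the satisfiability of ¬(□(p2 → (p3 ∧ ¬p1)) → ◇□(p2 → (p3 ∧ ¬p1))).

1. ¬(□(p2 → (p3 ∧ ¬p1)) → ◇□(p2 → (p3 ∧ ¬p1))), u
2. □(p2 → (p3 ∧ ¬p1)), u   [¬→-rule on 1]
3. ¬◇□(p2 → (p3 ∧ ¬p1)), u   [¬→-rule on 1]
4. p2 → (p3 ∧ ¬p1), u   [□-rule on 2 via uRu]
5. ¬□(p2 → (p3 ∧ ¬p1)), u   [¬◇-rule on 3 via uRu]
6. p3 ∧ ¬p1, u   [→-rule on 4 (branches; this branch)]
7. p3, u   [∧-rule on 6]
8. ¬p1, u   [∧-rule on 6]
9. ¬(p2 → (p3 ∧ ¬p1)), v   [¬□-rule on 5: fresh world v, uRv]
10. p2, v   [¬→-rule on 9]
11. ¬(p3 ∧ ¬p1), v   [¬→-rule on 9]
12. p2 → (p3 ∧ ¬p1), v   [□-rule on 2 via uRv]
13. ¬□(p2 → (p3 ∧ ¬p1)), v   [¬◇-rule on 3 via uRv]
14. p1, v   [¬∧-rule on 11 (branches; this branch)]
15. p3 ∧ ¬p1, v   [→-rule on 12 (branches; this branch)]
16. p3, v   [∧-rule on 15]
17. ¬p1, v   [∧-rule on 15]
Accessibility: uRu, uRv, vRv
Branch closes: p1 and ¬p1 both at v.
Every branch closes; the branch above is one of them.

No, unsatisfiable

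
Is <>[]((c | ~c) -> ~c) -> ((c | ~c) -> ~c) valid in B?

Valid

Tableau for the negation ~(<>[]((c | ~c) -> ~c) -> ((c | ~c) -> ~c)):
1. ~(<>[]((c | ~c) -> ~c) -> ((c | ~c) -> ~c)), w0
2. <>[]((c | ~c) -> ~c), w0   [~->-rule on 1]
3. ~((c | ~c) -> ~c), w0   [~->-rule on 1]
4. c | ~c, w0   [~->-rule on 3]
5. c, w0   [~->-rule on 3]
6. []((c | ~c) -> ~c), w1   [<>-rule on 2: fresh world w1, w0Rw1]
7. (c | ~c) -> ~c, w0   [[]-rule on 6 via w1Rw0]
8. (c | ~c) -> ~c, w1   [[]-rule on 6 via w1Rw1]
9. ~(c | ~c), w0   [->-rule on 7 (branches; this branch)]
10. ~c, w0   [~|-rule on 9]
Accessibility: w0Rw0, w0Rw1, w1Rw0, w1Rw1
Branch closes: c and ~c both at w0.
All branches of the negation close; one closing branch shown above.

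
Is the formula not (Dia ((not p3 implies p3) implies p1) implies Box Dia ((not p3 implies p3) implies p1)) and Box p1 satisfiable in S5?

1. not (Dia ((not p3 implies p3) implies p1) implies Box Dia ((not p3 implies p3) implies p1)) and Box p1, 0
2. not (Dia ((not p3 implies p3) implies p1) implies Box Dia ((not p3 implies p3) implies p1)), 0   [and-rule on 1]
3. Box p1, 0   [and-rule on 1]
4. Dia ((not p3 implies p3) implies p1), 0   [neg-implies-rule on 2]
5. not Box Dia ((not p3 implies p3) implies p1), 0   [neg-implies-rule on 2]
6. p1, 0   [Box-rule on 3 via 0R0]
7. (not p3 implies p3) implies p1, 1   [Dia-rule on 4: fresh world 1, 0R1]
8. p1, 1   [Box-rule on 3 via 0R1]
9. not (not p3 implies p3), 1   [implies-rule on 7 (branches; this branch)]
10. not p3, 1   [neg-implies-rule on 9]
11. not Dia ((not p3 implies p3) implies p1), 2   [neg-Box-rule on 5: fresh world 2, 0R2]
12. p1, 2   [Box-rule on 3 via 0R2]
13. not ((not p3 implies p3) implies p1), 0   [neg-Dia-rule on 11 via 2R0]
14. not p3 implies p3, 0   [neg-implies-rule on 13]
15. not p1, 0   [neg-implies-rule on 13]
Accessibility: 0R0, 0R1, 0R2, 1R0, 1R1, 1R2, 2R0, 2R1, 2R2
Branch closes: p1 and not p1 both at 0.
All branches of the tableau close; one closing branch shown above.

Unsatisfiable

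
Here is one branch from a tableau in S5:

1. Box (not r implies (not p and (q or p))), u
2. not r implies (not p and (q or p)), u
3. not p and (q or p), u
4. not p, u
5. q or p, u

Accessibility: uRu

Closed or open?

Open

There is no literal clash: for every atom and world, at most one sign appears.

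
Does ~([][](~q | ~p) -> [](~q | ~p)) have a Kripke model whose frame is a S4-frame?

Unsatisfiable

1. ~([][](~q | ~p) -> [](~q | ~p)), w0
2. [][](~q | ~p), w0   [~->-rule on 1]
3. ~[](~q | ~p), w0   [~->-rule on 1]
4. [](~q | ~p), w0   [[]-rule on 2 via w0Rw0]
5. ~q | ~p, w0   [[]-rule on 4 via w0Rw0]
6. ~p, w0   [|-rule on 5 (branches; this branch)]
7. ~(~q | ~p), w1   [~[]-rule on 3: fresh world w1, w0Rw1]
8. q, w1   [~|-rule on 7]
9. p, w1   [~|-rule on 7]
10. [](~q | ~p), w1   [[]-rule on 2 via w0Rw1]
11. ~q | ~p, w1   [[]-rule on 4 via w0Rw1]
12. ~p, w1   [|-rule on 11 (branches; this branch)]
Accessibility: w0Rw0, w0Rw1, w1Rw1
Branch closes: p and ~p both at w1.
(One branch shown.) All branches close.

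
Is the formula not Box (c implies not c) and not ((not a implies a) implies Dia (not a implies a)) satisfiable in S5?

Unsatisfiable

1. not Box (c implies not c) and not ((not a implies a) implies Dia (not a implies a)), 0
2. not Box (c implies not c), 0
3. not ((not a implies a) implies Dia (not a implies a)), 0
4. not a implies a, 0
5. not Dia (not a implies a), 0
6. not (not a implies a), 0
7. not a, 0
8. a, 0
Accessibility: 0R0
Branch closes: a and not a both at 0.
(One branch shown.) All branches close.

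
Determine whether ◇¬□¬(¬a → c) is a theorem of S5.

Invalid (countermodel exists)

Tableau for the negation ¬◇¬□¬(¬a → c):
1. ¬◇¬□¬(¬a → c), u
2. □¬(¬a → c), u   [¬◇-rule on 1 via uRu]
3. ¬(¬a → c), u   [□-rule on 2 via uRu]
4. ¬a, u   [¬→-rule on 3]
5. ¬c, u   [¬→-rule on 3]
Accessibility: uRu
The negation has an open branch (countermodel exists).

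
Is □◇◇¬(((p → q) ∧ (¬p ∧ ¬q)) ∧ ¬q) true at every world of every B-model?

No, not valid

Tableau for the negation ¬□◇◇¬(((p → q) ∧ (¬p ∧ ¬q)) ∧ ¬q):
1. ¬□◇◇¬(((p → q) ∧ (¬p ∧ ¬q)) ∧ ¬q), 0
2. ¬◇◇¬(((p → q) ∧ (¬p ∧ ¬q)) ∧ ¬q), 1
3. ¬◇¬(((p → q) ∧ (¬p ∧ ¬q)) ∧ ¬q), 0
4. ¬◇¬(((p → q) ∧ (¬p ∧ ¬q)) ∧ ¬q), 1
5. ((p → q) ∧ (¬p ∧ ¬q)) ∧ ¬q, 0
6. (p → q) ∧ (¬p ∧ ¬q), 0
7. ¬q, 0
8. p → q, 0
9. ¬p ∧ ¬q, 0
10. ¬p, 0
11. ((p → q) ∧ (¬p ∧ ¬q)) ∧ ¬q, 1
12. (p → q) ∧ (¬p ∧ ¬q), 1
13. ¬q, 1
14. p → q, 1
15. ¬p ∧ ¬q, 1
16. ¬p, 1
Accessibility: 0R0, 0R1, 1R0, 1R1
The negation has an open branch (countermodel exists).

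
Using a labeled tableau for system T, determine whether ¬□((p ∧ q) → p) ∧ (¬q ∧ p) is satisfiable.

1. ¬□((p ∧ q) → p) ∧ (¬q ∧ p), u
2. ¬□((p ∧ q) → p), u
3. ¬q ∧ p, u
4. ¬q, u
5. p, u
6. ¬((p ∧ q) → p), v
7. p ∧ q, v
8. ¬p, v
9. p, v
10. q, v
Accessibility: uRu, uRv, vRv
Branch closes: p and ¬p both at v.
Every branch closes; the branch above is one of them.

Unsatisfiable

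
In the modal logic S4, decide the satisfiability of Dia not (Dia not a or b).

1. Dia not (Dia not a or b), u
2. not (Dia not a or b), v   [Dia-rule on 1: fresh world v, uRv]
3. not Dia not a, v   [neg-or-rule on 2]
4. not b, v   [neg-or-rule on 2]
5. a, v   [neg-Dia-rule on 3 via vRv]
Accessibility: uRu, uRv, vRv

Yes, satisfiable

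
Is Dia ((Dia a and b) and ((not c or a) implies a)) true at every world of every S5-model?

Invalid (countermodel exists)

Tableau for the negation not Dia ((Dia a and b) and ((not c or a) implies a)):
1. not Dia ((Dia a and b) and ((not c or a) implies a)), u
2. not ((Dia a and b) and ((not c or a) implies a)), u
3. not ((not c or a) implies a), u
4. not c or a, u
5. not a, u
6. not c, u
Accessibility: uRu
The negation has an open branch (countermodel exists).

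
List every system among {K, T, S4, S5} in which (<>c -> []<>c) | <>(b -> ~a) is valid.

S5

S4-tableau for the negation ~((<>c -> []<>c) | <>(b -> ~a)):
1. ~((<>c -> []<>c) | <>(b -> ~a)), w0
2. ~(<>c -> []<>c), w0
3. ~<>(b -> ~a), w0
4. <>c, w0
5. ~[]<>c, w0
6. ~(b -> ~a), w0
7. b, w0
8. a, w0
9. c, w1
10. ~(b -> ~a), w1
11. b, w1
12. a, w1
13. ~<>c, w2
14. ~(b -> ~a), w2
15. b, w2
16. a, w2
17. ~c, w2
Accessibility: w0Rw0, w0Rw1, w0Rw2, w1Rw1, w2Rw2
Complete open branch: countermodel on an S4-frame, so not valid in S4, nor in K, T (the same frame is also a K-frame and a T-frame).
S5-tableau for the negation ~((<>c -> []<>c) | <>(b -> ~a)):
1. ~((<>c -> []<>c) | <>(b -> ~a)), w0
2. ~(<>c -> []<>c), w0
3. ~<>(b -> ~a), w0
4. <>c, w0
5. ~[]<>c, w0
6. ~(b -> ~a), w0
7. b, w0
8. a, w0
9. c, w1
10. ~(b -> ~a), w1
11. b, w1
12. a, w1
13. ~<>c, w2
14. ~(b -> ~a), w2
15. b, w2
16. a, w2
17. ~c, w0
18. ~c, w1
Accessibility: w0Rw0, w0Rw1, w0Rw2, w1Rw0, w1Rw1, w1Rw2, w2Rw0, w2Rw1, w2Rw2
Branch closes: c and ~c both at w1.
Every branch closes (one shown): valid in S5.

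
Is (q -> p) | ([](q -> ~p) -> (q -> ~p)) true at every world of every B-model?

Tableau for the negation ~((q -> p) | ([](q -> ~p) -> (q -> ~p))):
1. ~((q -> p) | ([](q -> ~p) -> (q -> ~p))), w0
2. ~(q -> p), w0
3. ~([](q -> ~p) -> (q -> ~p)), w0
4. q, w0
5. ~p, w0
6. [](q -> ~p), w0
7. ~(q -> ~p), w0
8. p, w0
Accessibility: w0Rw0
Branch closes: p and ~p both at w0.
Every branch of the negation's tableau closes; the branch above is one of them.

Valid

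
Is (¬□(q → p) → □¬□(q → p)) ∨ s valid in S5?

Yes, valid

Tableau for the negation ¬((¬□(q → p) → □¬□(q → p)) ∨ s):
1. ¬((¬□(q → p) → □¬□(q → p)) ∨ s), u
2. ¬(¬□(q → p) → □¬□(q → p)), u
3. ¬s, u
4. ¬□(q → p), u
5. ¬□¬□(q → p), u
6. ¬(q → p), v
7. q, v
8. ¬p, v
9. □(q → p), w
10. q → p, u
11. q → p, v
12. q → p, w
13. p, u
14. p, v
Accessibility: uRu, uRv, uRw, vRu, vRv, vRw, wRu, wRv, wRw
Branch closes: p and ¬p both at v.
All branches of the negation close; one closing branch shown above.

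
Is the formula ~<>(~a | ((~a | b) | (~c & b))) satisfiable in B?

1. ~<>(~a | ((~a | b) | (~c & b))), w0
2. ~(~a | ((~a | b) | (~c & b))), w0
3. a, w0
4. ~((~a | b) | (~c & b)), w0
5. ~(~a | b), w0
6. ~(~c & b), w0
7. ~b, w0
Accessibility: w0Rw0

Satisfiable (open branch found)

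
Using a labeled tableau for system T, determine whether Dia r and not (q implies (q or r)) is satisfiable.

1. Dia r and not (q implies (q or r)), w0
2. Dia r, w0   [and-rule on 1]
3. not (q implies (q or r)), w0   [and-rule on 1]
4. q, w0   [neg-implies-rule on 3]
5. not (q or r), w0   [neg-implies-rule on 3]
6. not q, w0   [neg-or-rule on 5]
7. not r, w0   [neg-or-rule on 5]
Accessibility: w0Rw0
Branch closes: q and not q both at w0.
Every branch closes; the branch above is one of them.

Unsatisfiable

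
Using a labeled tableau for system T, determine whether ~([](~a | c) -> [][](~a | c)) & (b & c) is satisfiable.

1. ~([](~a | c) -> [][](~a | c)) & (b & c), w0
2. ~([](~a | c) -> [][](~a | c)), w0
3. b & c, w0
4. [](~a | c), w0
5. ~[][](~a | c), w0
6. b, w0
7. c, w0
8. ~a | c, w0
9. ~[](~a | c), w1
10. ~a | c, w1
11. c, w1
12. ~(~a | c), w2
13. a, w2
14. ~c, w2
Accessibility: w0Rw0, w0Rw1, w1Rw1, w1Rw2, w2Rw2

Satisfiable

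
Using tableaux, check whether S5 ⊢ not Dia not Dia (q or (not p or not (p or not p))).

Not valid

Tableau for the negation Dia not Dia (q or (not p or not (p or not p))):
1. Dia not Dia (q or (not p or not (p or not p))), u
2. not Dia (q or (not p or not (p or not p))), v
3. not (q or (not p or not (p or not p))), u
4. not q, u
5. not (not p or not (p or not p)), u
6. p, u
7. p or not p, u
8. not (q or (not p or not (p or not p))), v
9. not q, v
10. not (not p or not (p or not p)), v
11. p, v
12. p or not p, v
Accessibility: uRu, uRv, vRu, vRv
The negation has an open branch (countermodel exists).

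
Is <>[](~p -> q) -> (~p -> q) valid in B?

Tableau for the negation ~(<>[](~p -> q) -> (~p -> q)):
1. ~(<>[](~p -> q) -> (~p -> q)), u
2. <>[](~p -> q), u
3. ~(~p -> q), u
4. ~p, u
5. ~q, u
6. [](~p -> q), v
7. ~p -> q, u
8. ~p -> q, v
9. q, u
Accessibility: uRu, uRv, vRu, vRv
Branch closes: q and ~q both at u.
Every branch of the negation's tableau closes; the branch above is one of them.

Valid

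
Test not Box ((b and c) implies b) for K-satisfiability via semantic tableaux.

1. not Box ((b and c) implies b), 0
2. not ((b and c) implies b), 1
3. b and c, 1
4. not b, 1
5. b, 1
6. c, 1
Accessibility: 0R1
Branch closes: b and not b both at 1.
(One branch shown.) All branches close.

Unsatisfiable (every branch closes)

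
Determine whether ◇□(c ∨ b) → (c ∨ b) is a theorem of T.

Invalid (countermodel exists)

Tableau for the negation ¬(◇□(c ∨ b) → (c ∨ b)):
1. ¬(◇□(c ∨ b) → (c ∨ b)), w0
2. ◇□(c ∨ b), w0
3. ¬(c ∨ b), w0
4. ¬c, w0
5. ¬b, w0
6. □(c ∨ b), w1
7. c ∨ b, w1
8. b, w1
Accessibility: w0Rw0, w0Rw1, w1Rw1
The negation has an open branch (countermodel exists).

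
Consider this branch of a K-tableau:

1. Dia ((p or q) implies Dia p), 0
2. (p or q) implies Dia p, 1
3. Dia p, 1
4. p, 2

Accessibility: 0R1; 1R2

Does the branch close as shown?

No, open

No atom appears with both signs at the same world.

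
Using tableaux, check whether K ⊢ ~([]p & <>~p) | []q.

Tableau for the negation ~(~([]p & <>~p) | []q):
1. ~(~([]p & <>~p) | []q), w0
2. []p & <>~p, w0
3. ~[]q, w0
4. []p, w0
5. <>~p, w0
6. ~q, w1
7. p, w1
8. ~p, w2
9. p, w2
Accessibility: w0Rw1, w0Rw2
Branch closes: p and ~p both at w2.
All branches of the negation close; one closing branch shown above.

Valid in K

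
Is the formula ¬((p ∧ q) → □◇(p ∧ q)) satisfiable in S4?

1. ¬((p ∧ q) → □◇(p ∧ q)), u
2. p ∧ q, u
3. ¬□◇(p ∧ q), u
4. p, u
5. q, u
6. ¬◇(p ∧ q), v
7. ¬(p ∧ q), v
8. ¬q, v
Accessibility: uRu, uRv, vRv

Satisfiable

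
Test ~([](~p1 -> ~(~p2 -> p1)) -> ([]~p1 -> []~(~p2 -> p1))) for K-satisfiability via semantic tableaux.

1. ~([](~p1 -> ~(~p2 -> p1)) -> ([]~p1 -> []~(~p2 -> p1))), w0
2. [](~p1 -> ~(~p2 -> p1)), w0   [~->-rule on 1]
3. ~([]~p1 -> []~(~p2 -> p1)), w0   [~->-rule on 1]
4. []~p1, w0   [~->-rule on 3]
5. ~[]~(~p2 -> p1), w0   [~->-rule on 3]
6. ~p2 -> p1, w1   [~[]-rule on 5: fresh world w1, w0Rw1]
7. ~p1 -> ~(~p2 -> p1), w1   [[]-rule on 2 via w0Rw1]
8. ~p1, w1   [[]-rule on 4 via w0Rw1]
9. p2, w1   [->-rule on 6 (branches; this branch)]
10. ~(~p2 -> p1), w1   [->-rule on 7 (branches; this branch)]
11. ~p2, w1   [~->-rule on 10]
Accessibility: w0Rw1
Branch closes: p2 and ~p2 both at w1.
Every branch closes; the branch above is one of them.

Unsatisfiable (every branch closes)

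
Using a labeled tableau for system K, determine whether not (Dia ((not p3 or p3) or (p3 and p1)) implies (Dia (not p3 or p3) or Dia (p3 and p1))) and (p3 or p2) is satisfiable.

Unsatisfiable

1. not (Dia ((not p3 or p3) or (p3 and p1)) implies (Dia (not p3 or p3) or Dia (p3 and p1))) and (p3 or p2), w0
2. not (Dia ((not p3 or p3) or (p3 and p1)) implies (Dia (not p3 or p3) or Dia (p3 and p1))), w0
3. p3 or p2, w0
4. Dia ((not p3 or p3) or (p3 and p1)), w0
5. not (Dia (not p3 or p3) or Dia (p3 and p1)), w0
6. not Dia (not p3 or p3), w0
7. not Dia (p3 and p1), w0
8. p2, w0
9. (not p3 or p3) or (p3 and p1), w1
10. not (not p3 or p3), w1
11. p3, w1
12. not p3, w1
Accessibility: w0Rw1
Branch closes: p3 and not p3 both at w1.
(One branch shown.) All branches close.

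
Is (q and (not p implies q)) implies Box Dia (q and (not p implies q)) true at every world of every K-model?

No, not valid

Tableau for the negation not ((q and (not p implies q)) implies Box Dia (q and (not p implies q))):
1. not ((q and (not p implies q)) implies Box Dia (q and (not p implies q))), u
2. q and (not p implies q), u
3. not Box Dia (q and (not p implies q)), u
4. q, u
5. not p implies q, u
6. not Dia (q and (not p implies q)), v
Accessibility: uRv
The negation has an open branch (countermodel exists).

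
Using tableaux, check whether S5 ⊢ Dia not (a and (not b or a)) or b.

No, not valid

Tableau for the negation not (Dia not (a and (not b or a)) or b):
1. not (Dia not (a and (not b or a)) or b), w0
2. not Dia not (a and (not b or a)), w0
3. not b, w0
4. a and (not b or a), w0
5. a, w0
6. not b or a, w0
Accessibility: w0Rw0
The negation has an open branch (countermodel exists).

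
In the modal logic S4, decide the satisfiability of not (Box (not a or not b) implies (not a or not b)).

Unsatisfiable (every branch closes)

1. not (Box (not a or not b) implies (not a or not b)), u
2. Box (not a or not b), u   [neg-implies-rule on 1]
3. not (not a or not b), u   [neg-implies-rule on 1]
4. a, u   [neg-or-rule on 3]
5. b, u   [neg-or-rule on 3]
6. not a or not b, u   [Box-rule on 2 via uRu]
7. not b, u   [or-rule on 6 (branches; this branch)]
Accessibility: uRu
Branch closes: b and not b both at u.
(One branch shown.) All branches close.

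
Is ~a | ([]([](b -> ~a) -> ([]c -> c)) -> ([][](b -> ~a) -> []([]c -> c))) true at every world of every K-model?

Valid

Tableau for the negation ~(~a | ([]([](b -> ~a) -> ([]c -> c)) -> ([][](b -> ~a) -> []([]c -> c)))):
1. ~(~a | ([]([](b -> ~a) -> ([]c -> c)) -> ([][](b -> ~a) -> []([]c -> c)))), 0
2. a, 0
3. ~([]([](b -> ~a) -> ([]c -> c)) -> ([][](b -> ~a) -> []([]c -> c))), 0
4. []([](b -> ~a) -> ([]c -> c)), 0
5. ~([][](b -> ~a) -> []([]c -> c)), 0
6. [][](b -> ~a), 0
7. ~[]([]c -> c), 0
8. ~([]c -> c), 1
9. []c, 1
10. ~c, 1
11. [](b -> ~a) -> ([]c -> c), 1
12. [](b -> ~a), 1
13. ~[](b -> ~a), 1
14. ~(b -> ~a), 2
15. b, 2
16. a, 2
17. c, 2
18. b -> ~a, 2
19. ~a, 2
Accessibility: 0R1, 1R2
Branch closes: a and ~a both at 2.
Every branch of the negation's tableau closes; the branch above is one of them.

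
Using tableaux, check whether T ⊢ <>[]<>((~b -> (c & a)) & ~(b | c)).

Tableau for the negation ~<>[]<>((~b -> (c & a)) & ~(b | c)):
1. ~<>[]<>((~b -> (c & a)) & ~(b | c)), 0
2. ~[]<>((~b -> (c & a)) & ~(b | c)), 0   [~<>-rule on 1 via 0R0]
3. ~<>((~b -> (c & a)) & ~(b | c)), 1   [~[]-rule on 2: fresh world 1, 0R1]
4. ~[]<>((~b -> (c & a)) & ~(b | c)), 1   [~<>-rule on 1 via 0R1]
5. ~((~b -> (c & a)) & ~(b | c)), 1   [~<>-rule on 3 via 1R1]
6. b | c, 1   [~&-rule on 5 (branches; this branch)]
7. c, 1   [|-rule on 6 (branches; this branch)]
8. ~<>((~b -> (c & a)) & ~(b | c)), 2   [~[]-rule on 4: fresh world 2, 1R2]
9. ~((~b -> (c & a)) & ~(b | c)), 2   [~<>-rule on 3 via 1R2]
10. b | c, 2   [~&-rule on 9 (branches; this branch)]
11. c, 2   [|-rule on 10 (branches; this branch)]
Accessibility: 0R0, 0R1, 1R1, 1R2, 2R2
The negation has an open branch (countermodel exists).

No, not valid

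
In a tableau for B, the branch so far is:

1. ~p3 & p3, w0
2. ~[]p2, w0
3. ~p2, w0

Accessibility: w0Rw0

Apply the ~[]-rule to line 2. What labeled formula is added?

a fresh world w1 with w0Rw1, and ~p2 at w1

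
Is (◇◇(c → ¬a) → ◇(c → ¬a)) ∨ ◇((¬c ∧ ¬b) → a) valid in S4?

Yes, valid

Tableau for the negation ¬((◇◇(c → ¬a) → ◇(c → ¬a)) ∨ ◇((¬c ∧ ¬b) → a)):
1. ¬((◇◇(c → ¬a) → ◇(c → ¬a)) ∨ ◇((¬c ∧ ¬b) → a)), u
2. ¬(◇◇(c → ¬a) → ◇(c → ¬a)), u
3. ¬◇((¬c ∧ ¬b) → a), u
4. ◇◇(c → ¬a), u
5. ¬◇(c → ¬a), u
6. ¬((¬c ∧ ¬b) → a), u
7. ¬c ∧ ¬b, u
8. ¬a, u
9. ¬c, u
10. ¬b, u
11. ¬(c → ¬a), u
12. c, u
13. a, u
Accessibility: uRu
Branch closes: c and ¬c both at u.
Every branch of the negation's tableau closes; the branch above is one of them.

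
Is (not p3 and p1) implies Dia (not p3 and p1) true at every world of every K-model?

Invalid (countermodel exists)

Tableau for the negation not ((not p3 and p1) implies Dia (not p3 and p1)):
1. not ((not p3 and p1) implies Dia (not p3 and p1)), u
2. not p3 and p1, u   [neg-implies-rule on 1]
3. not Dia (not p3 and p1), u   [neg-implies-rule on 1]
4. not p3, u   [and-rule on 2]
5. p1, u   [and-rule on 2]
The negation has an open branch (countermodel exists).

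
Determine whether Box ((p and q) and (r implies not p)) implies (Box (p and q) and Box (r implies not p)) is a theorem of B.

Yes, valid

Tableau for the negation not (Box ((p and q) and (r implies not p)) implies (Box (p and q) and Box (r implies not p))):
1. not (Box ((p and q) and (r implies not p)) implies (Box (p and q) and Box (r implies not p))), u
2. Box ((p and q) and (r implies not p)), u
3. not (Box (p and q) and Box (r implies not p)), u
4. (p and q) and (r implies not p), u
5. p and q, u
6. r implies not p, u
7. p, u
8. q, u
9. not Box (r implies not p), u
10. not r, u
11. not (r implies not p), v
12. r, v
13. p, v
14. (p and q) and (r implies not p), v
15. p and q, v
16. r implies not p, v
17. q, v
18. not p, v
Accessibility: uRu, uRv, vRu, vRv
Branch closes: p and not p both at v.
Every branch of the negation's tableau closes; the branch above is one of them.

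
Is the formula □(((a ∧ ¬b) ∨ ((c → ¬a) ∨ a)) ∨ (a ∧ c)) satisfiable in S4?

1. □(((a ∧ ¬b) ∨ ((c → ¬a) ∨ a)) ∨ (a ∧ c)), w0
2. ((a ∧ ¬b) ∨ ((c → ¬a) ∨ a)) ∨ (a ∧ c), w0
3. a ∧ c, w0
4. a, w0
5. c, w0
Accessibility: w0Rw0

Satisfiable (open branch found)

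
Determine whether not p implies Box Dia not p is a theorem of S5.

Tableau for the negation not (not p implies Box Dia not p):
1. not (not p implies Box Dia not p), u
2. not p, u
3. not Box Dia not p, u
4. not Dia not p, v
5. p, u
Accessibility: uRu, uRv, vRu, vRv
Branch closes: p and not p both at u.
Every branch of the negation's tableau closes; the branch above is one of them.

Valid in S5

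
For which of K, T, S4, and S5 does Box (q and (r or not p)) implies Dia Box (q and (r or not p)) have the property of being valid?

T, S4, S5

K-tableau for the negation not (Box (q and (r or not p)) implies Dia Box (q and (r or not p))):
1. not (Box (q and (r or not p)) implies Dia Box (q and (r or not p))), 0
2. Box (q and (r or not p)), 0
3. not Dia Box (q and (r or not p)), 0
Complete open branch: countermodel on a K-frame, so not valid in K.
T-tableau for the negation not (Box (q and (r or not p)) implies Dia Box (q and (r or not p))):
1. not (Box (q and (r or not p)) implies Dia Box (q and (r or not p))), 0
2. Box (q and (r or not p)), 0
3. not Dia Box (q and (r or not p)), 0
4. q and (r or not p), 0
5. q, 0
6. r or not p, 0
7. not Box (q and (r or not p)), 0
8. not p, 0
9. not (q and (r or not p)), 1
10. q and (r or not p), 1
11. q, 1
12. r or not p, 1
13. not Box (q and (r or not p)), 1
14. not (r or not p), 1
15. not r, 1
16. p, 1
17. not p, 1
Accessibility: 0R0, 0R1, 1R1
Branch closes: p and not p both at 1.
Every branch closes (one shown): valid in T, hence also in S4, S5 (every theorem of T is a theorem of S4 and S5).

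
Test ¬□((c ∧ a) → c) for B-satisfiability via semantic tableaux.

Unsatisfiable

1. ¬□((c ∧ a) → c), 0
2. ¬((c ∧ a) → c), 1   [¬□-rule on 1: fresh world 1, 0R1]
3. c ∧ a, 1   [¬→-rule on 2]
4. ¬c, 1   [¬→-rule on 2]
5. c, 1   [∧-rule on 3]
6. a, 1   [∧-rule on 3]
Accessibility: 0R0, 0R1, 1R0, 1R1
Branch closes: c and ¬c both at 1.
(One branch shown.) All branches close.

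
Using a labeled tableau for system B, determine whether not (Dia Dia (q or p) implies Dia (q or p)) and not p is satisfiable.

Satisfiable (open branch found)

1. not (Dia Dia (q or p) implies Dia (q or p)) and not p, 0
2. not (Dia Dia (q or p) implies Dia (q or p)), 0
3. not p, 0
4. Dia Dia (q or p), 0
5. not Dia (q or p), 0
6. not (q or p), 0
7. not q, 0
8. Dia (q or p), 1
9. not (q or p), 1
10. not q, 1
11. not p, 1
12. q or p, 2
13. p, 2
Accessibility: 0R0, 0R1, 1R0, 1R1, 1R2, 2R1, 2R2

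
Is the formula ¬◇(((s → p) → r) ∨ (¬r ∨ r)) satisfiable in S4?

Unsatisfiable

1. ¬◇(((s → p) → r) ∨ (¬r ∨ r)), w0
2. ¬(((s → p) → r) ∨ (¬r ∨ r)), w0   [¬◇-rule on 1 via w0Rw0]
3. ¬((s → p) → r), w0   [¬∨-rule on 2]
4. ¬(¬r ∨ r), w0   [¬∨-rule on 2]
5. s → p, w0   [¬→-rule on 3]
6. ¬r, w0   [¬→-rule on 3]
7. r, w0   [¬∨-rule on 4]
Accessibility: w0Rw0
Branch closes: r and ¬r both at w0.
(One branch shown.) All branches close.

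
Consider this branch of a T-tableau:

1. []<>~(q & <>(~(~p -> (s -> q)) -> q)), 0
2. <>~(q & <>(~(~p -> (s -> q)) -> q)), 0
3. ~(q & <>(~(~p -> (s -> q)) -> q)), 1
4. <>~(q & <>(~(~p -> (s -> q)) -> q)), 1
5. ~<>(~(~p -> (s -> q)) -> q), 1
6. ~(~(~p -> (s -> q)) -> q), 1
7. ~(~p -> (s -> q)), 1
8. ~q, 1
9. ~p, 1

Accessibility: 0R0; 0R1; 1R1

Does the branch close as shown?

Not closed

No atom appears with both signs at the same world.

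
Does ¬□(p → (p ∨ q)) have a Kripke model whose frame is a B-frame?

1. ¬□(p → (p ∨ q)), u
2. ¬(p → (p ∨ q)), v
3. p, v
4. ¬(p ∨ q), v
5. ¬p, v
6. ¬q, v
Accessibility: uRu, uRv, vRu, vRv
Branch closes: p and ¬p both at v.
(One branch shown.) All branches close.

No, unsatisfiable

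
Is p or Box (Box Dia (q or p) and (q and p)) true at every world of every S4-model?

Tableau for the negation not (p or Box (Box Dia (q or p) and (q and p))):
1. not (p or Box (Box Dia (q or p) and (q and p))), w0
2. not p, w0
3. not Box (Box Dia (q or p) and (q and p)), w0
4. not (Box Dia (q or p) and (q and p)), w1
5. not (q and p), w1
6. not p, w1
Accessibility: w0Rw0, w0Rw1, w1Rw1
The negation has an open branch (countermodel exists).

No, not valid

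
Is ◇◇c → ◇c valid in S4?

Yes, valid

Tableau for the negation ¬(◇◇c → ◇c):
1. ¬(◇◇c → ◇c), w0
2. ◇◇c, w0
3. ¬◇c, w0
4. ¬c, w0
5. ◇c, w1
6. ¬c, w1
7. c, w2
8. ¬c, w2
Accessibility: w0Rw0, w0Rw1, w0Rw2, w1Rw1, w1Rw2, w2Rw2
Branch closes: c and ¬c both at w2.
Every branch of the negation's tableau closes; the branch above is one of them.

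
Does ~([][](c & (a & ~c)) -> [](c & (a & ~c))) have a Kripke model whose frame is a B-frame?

No, unsatisfiable

1. ~([][](c & (a & ~c)) -> [](c & (a & ~c))), w0
2. [][](c & (a & ~c)), w0
3. ~[](c & (a & ~c)), w0
4. [](c & (a & ~c)), w0
5. c & (a & ~c), w0
6. c, w0
7. a & ~c, w0
8. a, w0
9. ~c, w0
Accessibility: w0Rw0
Branch closes: c and ~c both at w0.
All branches of the tableau close; one closing branch shown above.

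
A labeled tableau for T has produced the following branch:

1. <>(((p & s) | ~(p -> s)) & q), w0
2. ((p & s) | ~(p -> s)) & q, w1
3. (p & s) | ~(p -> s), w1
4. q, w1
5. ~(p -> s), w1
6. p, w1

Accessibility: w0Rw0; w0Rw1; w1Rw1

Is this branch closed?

There is no literal clash: for every atom and world, at most one sign appears.

No, open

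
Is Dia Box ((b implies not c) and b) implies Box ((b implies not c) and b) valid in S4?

Tableau for the negation not (Dia Box ((b implies not c) and b) implies Box ((b implies not c) and b)):
1. not (Dia Box ((b implies not c) and b) implies Box ((b implies not c) and b)), u
2. Dia Box ((b implies not c) and b), u
3. not Box ((b implies not c) and b), u
4. Box ((b implies not c) and b), v
5. (b implies not c) and b, v
6. b implies not c, v
7. b, v
8. not c, v
9. not ((b implies not c) and b), w
10. not b, w
Accessibility: uRu, uRv, uRw, vRv, wRw
The negation has an open branch (countermodel exists).

No, not valid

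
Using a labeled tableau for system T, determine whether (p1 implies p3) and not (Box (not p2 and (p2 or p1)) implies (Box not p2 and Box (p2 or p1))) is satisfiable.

No, unsatisfiable

1. (p1 implies p3) and not (Box (not p2 and (p2 or p1)) implies (Box not p2 and Box (p2 or p1))), u
2. p1 implies p3, u   [and-rule on 1]
3. not (Box (not p2 and (p2 or p1)) implies (Box not p2 and Box (p2 or p1))), u   [and-rule on 1]
4. Box (not p2 and (p2 or p1)), u   [neg-implies-rule on 3]
5. not (Box not p2 and Box (p2 or p1)), u   [neg-implies-rule on 3]
6. not p2 and (p2 or p1), u   [Box-rule on 4 via uRu]
7. not p2, u   [and-rule on 6]
8. p2 or p1, u   [and-rule on 6]
9. p3, u   [implies-rule on 2 (branches; this branch)]
10. not Box (p2 or p1), u   [neg-and-rule on 5 (branches; this branch)]
11. p1, u   [or-rule on 8 (branches; this branch)]
12. not (p2 or p1), v   [neg-Box-rule on 10: fresh world v, uRv]
13. not p2, v   [neg-or-rule on 12]
14. not p1, v   [neg-or-rule on 12]
15. not p2 and (p2 or p1), v   [Box-rule on 4 via uRv]
16. p2 or p1, v   [and-rule on 15]
17. p1, v   [or-rule on 16 (branches; this branch)]
Accessibility: uRu, uRv, vRv
Branch closes: p1 and not p1 both at v.
(One branch shown.) All branches close.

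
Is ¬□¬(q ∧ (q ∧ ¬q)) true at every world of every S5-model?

Tableau for the negation □¬(q ∧ (q ∧ ¬q)):
1. □¬(q ∧ (q ∧ ¬q)), u
2. ¬(q ∧ (q ∧ ¬q)), u
3. ¬(q ∧ ¬q), u
4. q, u
Accessibility: uRu
The negation has an open branch (countermodel exists).

Invalid (countermodel exists)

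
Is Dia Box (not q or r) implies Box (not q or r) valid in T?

Tableau for the negation not (Dia Box (not q or r) implies Box (not q or r)):
1. not (Dia Box (not q or r) implies Box (not q or r)), w0
2. Dia Box (not q or r), w0
3. not Box (not q or r), w0
4. Box (not q or r), w1
5. not q or r, w1
6. r, w1
7. not (not q or r), w2
8. q, w2
9. not r, w2
Accessibility: w0Rw0, w0Rw1, w0Rw2, w1Rw1, w2Rw2
The negation has an open branch (countermodel exists).

Not valid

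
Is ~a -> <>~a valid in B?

Valid in B

Tableau for the negation ~(~a -> <>~a):
1. ~(~a -> <>~a), u
2. ~a, u
3. ~<>~a, u
4. a, u
Accessibility: uRu
Branch closes: a and ~a both at u.
All branches of the negation close; one closing branch shown above.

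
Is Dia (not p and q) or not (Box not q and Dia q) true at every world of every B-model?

Yes, valid

Tableau for the negation not (Dia (not p and q) or not (Box not q and Dia q)):
1. not (Dia (not p and q) or not (Box not q and Dia q)), w0
2. not Dia (not p and q), w0
3. Box not q and Dia q, w0
4. Box not q, w0
5. Dia q, w0
6. not (not p and q), w0
7. not q, w0
8. q, w1
9. not (not p and q), w1
10. not q, w1
Accessibility: w0Rw0, w0Rw1, w1Rw0, w1Rw1
Branch closes: q and not q both at w1.
All branches of the negation close; one closing branch shown above.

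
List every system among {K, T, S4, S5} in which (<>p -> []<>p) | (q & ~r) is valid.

S5

S4-tableau for the negation ~((<>p -> []<>p) | (q & ~r)):
1. ~((<>p -> []<>p) | (q & ~r)), w0
2. ~(<>p -> []<>p), w0
3. ~(q & ~r), w0
4. <>p, w0
5. ~[]<>p, w0
6. r, w0
7. p, w1
8. ~<>p, w2
9. ~p, w2
Accessibility: w0Rw0, w0Rw1, w0Rw2, w1Rw1, w2Rw2
Complete open branch: countermodel on an S4-frame, so not valid in S4, nor in K, T (the same frame is also a K-frame and a T-frame).
S5-tableau for the negation ~((<>p -> []<>p) | (q & ~r)):
1. ~((<>p -> []<>p) | (q & ~r)), w0
2. ~(<>p -> []<>p), w0
3. ~(q & ~r), w0
4. <>p, w0
5. ~[]<>p, w0
6. r, w0
7. p, w1
8. ~<>p, w2
9. ~p, w0
10. ~p, w1
Accessibility: w0Rw0, w0Rw1, w0Rw2, w1Rw0, w1Rw1, w1Rw2, w2Rw0, w2Rw1, w2Rw2
Branch closes: p and ~p both at w1.
Every branch closes (one shown): valid in S5.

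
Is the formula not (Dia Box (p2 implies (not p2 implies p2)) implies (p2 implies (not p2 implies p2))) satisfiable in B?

1. not (Dia Box (p2 implies (not p2 implies p2)) implies (p2 implies (not p2 implies p2))), u
2. Dia Box (p2 implies (not p2 implies p2)), u
3. not (p2 implies (not p2 implies p2)), u
4. p2, u
5. not (not p2 implies p2), u
6. not p2, u
Accessibility: uRu
Branch closes: p2 and not p2 both at u.
(One branch shown.) All branches close.

Unsatisfiable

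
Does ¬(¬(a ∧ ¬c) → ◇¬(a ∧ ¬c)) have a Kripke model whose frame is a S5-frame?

No, unsatisfiable

1. ¬(¬(a ∧ ¬c) → ◇¬(a ∧ ¬c)), u
2. ¬(a ∧ ¬c), u   [¬→-rule on 1]
3. ¬◇¬(a ∧ ¬c), u   [¬→-rule on 1]
4. a ∧ ¬c, u   [¬◇-rule on 3 via uRu]
5. a, u   [∧-rule on 4]
6. ¬c, u   [∧-rule on 4]
7. c, u   [¬∧-rule on 2 (branches; this branch)]
Accessibility: uRu
Branch closes: c and ¬c both at u.
All branches of the tableau close; one closing branch shown above.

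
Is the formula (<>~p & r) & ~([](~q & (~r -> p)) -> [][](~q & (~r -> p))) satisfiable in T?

Satisfiable (open branch found)

1. (<>~p & r) & ~([](~q & (~r -> p)) -> [][](~q & (~r -> p))), w0
2. <>~p & r, w0
3. ~([](~q & (~r -> p)) -> [][](~q & (~r -> p))), w0
4. <>~p, w0
5. r, w0
6. [](~q & (~r -> p)), w0
7. ~[][](~q & (~r -> p)), w0
8. ~q & (~r -> p), w0
9. ~q, w0
10. ~r -> p, w0
11. p, w0
12. ~p, w1
13. ~q & (~r -> p), w1
14. ~q, w1
15. ~r -> p, w1
16. r, w1
17. ~[](~q & (~r -> p)), w2
18. ~q & (~r -> p), w2
19. ~q, w2
20. ~r -> p, w2
21. p, w2
22. ~(~q & (~r -> p)), w3
23. ~(~r -> p), w3
24. ~r, w3
25. ~p, w3
Accessibility: w0Rw0, w0Rw1, w0Rw2, w1Rw1, w2Rw2, w2Rw3, w3Rw3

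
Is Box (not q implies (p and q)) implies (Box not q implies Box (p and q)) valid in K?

Tableau for the negation not (Box (not q implies (p and q)) implies (Box not q implies Box (p and q))):
1. not (Box (not q implies (p and q)) implies (Box not q implies Box (p and q))), w0
2. Box (not q implies (p and q)), w0
3. not (Box not q implies Box (p and q)), w0
4. Box not q, w0
5. not Box (p and q), w0
6. not (p and q), w1
7. not q implies (p and q), w1
8. not q, w1
9. p and q, w1
10. p, w1
11. q, w1
Accessibility: w0Rw1
Branch closes: q and not q both at w1.
Every branch of the negation's tableau closes; the branch above is one of them.

Valid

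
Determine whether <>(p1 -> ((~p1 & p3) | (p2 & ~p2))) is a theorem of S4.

Invalid (countermodel exists)

Tableau for the negation ~<>(p1 -> ((~p1 & p3) | (p2 & ~p2))):
1. ~<>(p1 -> ((~p1 & p3) | (p2 & ~p2))), u
2. ~(p1 -> ((~p1 & p3) | (p2 & ~p2))), u   [~<>-rule on 1 via uRu]
3. p1, u   [~->-rule on 2]
4. ~((~p1 & p3) | (p2 & ~p2)), u   [~->-rule on 2]
5. ~(~p1 & p3), u   [~|-rule on 4]
6. ~(p2 & ~p2), u   [~|-rule on 4]
7. ~p3, u   [~&-rule on 5 (branches; this branch)]
8. p2, u   [~&-rule on 6 (branches; this branch)]
Accessibility: uRu
The negation has an open branch (countermodel exists).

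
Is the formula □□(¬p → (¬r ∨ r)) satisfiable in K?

1. □□(¬p → (¬r ∨ r)), u

Satisfiable (open branch found)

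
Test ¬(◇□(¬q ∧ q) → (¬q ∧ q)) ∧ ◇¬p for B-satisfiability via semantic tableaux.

Unsatisfiable (every branch closes)

1. ¬(◇□(¬q ∧ q) → (¬q ∧ q)) ∧ ◇¬p, w0
2. ¬(◇□(¬q ∧ q) → (¬q ∧ q)), w0
3. ◇¬p, w0
4. ◇□(¬q ∧ q), w0
5. ¬(¬q ∧ q), w0
6. ¬q, w0
7. ¬p, w1
8. □(¬q ∧ q), w2
9. ¬q ∧ q, w0
10. q, w0
Accessibility: w0Rw0, w0Rw1, w0Rw2, w1Rw0, w1Rw1, w2Rw0, w2Rw2
Branch closes: q and ¬q both at w0.
(One branch shown.) All branches close.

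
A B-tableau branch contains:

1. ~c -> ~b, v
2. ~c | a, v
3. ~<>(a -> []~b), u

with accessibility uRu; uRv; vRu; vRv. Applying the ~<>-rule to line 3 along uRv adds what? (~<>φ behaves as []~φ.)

~<>φ behaves as []~φ: propagate the negated body to each accessible world.

~(a -> []~b), v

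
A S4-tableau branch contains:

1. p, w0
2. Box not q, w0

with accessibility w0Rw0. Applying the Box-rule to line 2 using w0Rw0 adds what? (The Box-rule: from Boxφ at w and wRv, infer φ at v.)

not q, w0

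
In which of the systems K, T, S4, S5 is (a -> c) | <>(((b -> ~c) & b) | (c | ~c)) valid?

T-tableau for the negation ~((a -> c) | <>(((b -> ~c) & b) | (c | ~c))):
1. ~((a -> c) | <>(((b -> ~c) & b) | (c | ~c))), w0
2. ~(a -> c), w0   [~|-rule on 1]
3. ~<>(((b -> ~c) & b) | (c | ~c)), w0   [~|-rule on 1]
4. a, w0   [~->-rule on 2]
5. ~c, w0   [~->-rule on 2]
6. ~(((b -> ~c) & b) | (c | ~c)), w0   [~<>-rule on 3 via w0Rw0]
7. ~((b -> ~c) & b), w0   [~|-rule on 6]
8. ~(c | ~c), w0   [~|-rule on 6]
9. c, w0   [~|-rule on 8]
Accessibility: w0Rw0
Branch closes: c and ~c both at w0.
Every branch closes (one shown): valid in T, hence also in S4, S5 (every theorem of T is a theorem of S4 and S5).
K-tableau for the negation ~((a -> c) | <>(((b -> ~c) & b) | (c | ~c))):
1. ~((a -> c) | <>(((b -> ~c) & b) | (c | ~c))), w0
2. ~(a -> c), w0   [~|-rule on 1]
3. ~<>(((b -> ~c) & b) | (c | ~c)), w0   [~|-rule on 1]
4. a, w0   [~->-rule on 2]
5. ~c, w0   [~->-rule on 2]
Complete open branch: countermodel on a K-frame, so not valid in K.

T, S4, S5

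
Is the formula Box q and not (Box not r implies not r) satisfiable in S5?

1. Box q and not (Box not r implies not r), w0
2. Box q, w0   [and-rule on 1]
3. not (Box not r implies not r), w0   [and-rule on 1]
4. Box not r, w0   [neg-implies-rule on 3]
5. r, w0   [neg-implies-rule on 3]
6. q, w0   [Box-rule on 2 via w0Rw0]
7. not r, w0   [Box-rule on 4 via w0Rw0]
Accessibility: w0Rw0
Branch closes: r and not r both at w0.
(One branch shown.) All branches close.

No, unsatisfiable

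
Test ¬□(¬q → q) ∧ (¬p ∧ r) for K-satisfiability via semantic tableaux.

1. ¬□(¬q → q) ∧ (¬p ∧ r), w0
2. ¬□(¬q → q), w0
3. ¬p ∧ r, w0
4. ¬p, w0
5. r, w0
6. ¬(¬q → q), w1
7. ¬q, w1
Accessibility: w0Rw1

Satisfiable (open branch found)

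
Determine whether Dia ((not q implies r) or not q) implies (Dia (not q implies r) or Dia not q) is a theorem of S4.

Valid

Tableau for the negation not (Dia ((not q implies r) or not q) implies (Dia (not q implies r) or Dia not q)):
1. not (Dia ((not q implies r) or not q) implies (Dia (not q implies r) or Dia not q)), 0
2. Dia ((not q implies r) or not q), 0
3. not (Dia (not q implies r) or Dia not q), 0
4. not Dia (not q implies r), 0
5. not Dia not q, 0
6. not (not q implies r), 0
7. not q, 0
8. not r, 0
9. q, 0
Accessibility: 0R0
Branch closes: q and not q both at 0.
Every branch of the negation's tableau closes; the branch above is one of them.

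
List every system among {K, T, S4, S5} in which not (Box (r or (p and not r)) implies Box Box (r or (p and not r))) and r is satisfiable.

S4-tableau for the formula:
1. not (Box (r or (p and not r)) implies Box Box (r or (p and not r))) and r, u
2. not (Box (r or (p and not r)) implies Box Box (r or (p and not r))), u
3. r, u
4. Box (r or (p and not r)), u
5. not Box Box (r or (p and not r)), u
6. r or (p and not r), u
7. not Box (r or (p and not r)), v
8. r or (p and not r), v
9. p and not r, v
10. p, v
11. not r, v
12. not (r or (p and not r)), w
13. not r, w
14. not (p and not r), w
15. r or (p and not r), w
16. not p, w
17. p and not r, w
18. p, w
Accessibility: uRu, uRv, uRw, vRv, vRw, wRw
Branch closes: p and not p both at w.
Every branch closes (one shown): unsatisfiable in S4, hence also in S5 (every S5-frame is an S4-frame).
T-tableau for the formula:
1. not (Box (r or (p and not r)) implies Box Box (r or (p and not r))) and r, u
2. not (Box (r or (p and not r)) implies Box Box (r or (p and not r))), u
3. r, u
4. Box (r or (p and not r)), u
5. not Box Box (r or (p and not r)), u
6. r or (p and not r), u
7. not Box (r or (p and not r)), v
8. r or (p and not r), v
9. p and not r, v
10. p, v
11. not r, v
12. not (r or (p and not r)), w
13. not r, w
14. not (p and not r), w
15. not p, w
Accessibility: uRu, uRv, vRv, vRw, wRw
Complete open branch: satisfiable in T, hence also in K (this T-model is also a K-model).

K, T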